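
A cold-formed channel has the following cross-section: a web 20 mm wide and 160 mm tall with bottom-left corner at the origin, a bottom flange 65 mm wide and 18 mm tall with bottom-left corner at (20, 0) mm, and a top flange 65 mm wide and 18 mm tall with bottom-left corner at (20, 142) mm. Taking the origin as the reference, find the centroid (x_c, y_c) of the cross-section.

x_c = 27.95 mm, y_c = 80.00 mm

web: A = 20 × 160 = 3200.00, centroid at (10.00, 80.00).
bottom flange: A = 65 × 18 = 1170.00, centroid at (52.50, 9.00).
top flange: A = 65 × 18 = 1170.00, centroid at (52.50, 151.00).
ΣA = 5540.00 mm²
ΣAx_c = (3200.00)(10.00) + (1170.00)(52.50) + (1170.00)(52.50) = 154850.00 mm³
ΣAy_c = (3200.00)(80.00) + (1170.00)(9.00) + (1170.00)(151.00) = 443200.00 mm³
x_c = 154850.00 / 5540.00 = 27.95 mm
y_c = 443200.00 / 5540.00 = 80.00 mm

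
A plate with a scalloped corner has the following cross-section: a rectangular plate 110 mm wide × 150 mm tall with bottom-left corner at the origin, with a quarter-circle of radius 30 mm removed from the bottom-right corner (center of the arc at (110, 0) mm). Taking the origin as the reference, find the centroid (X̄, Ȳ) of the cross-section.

X̄ = 53.11 mm, Ȳ = 77.79 mm

plate: A = 110 × 150 = 16500.00, centroid at (55.00, 75.00).
removed quarter-circle: A = −¼π·30² = -706.86, centroid at (97.27, 12.73).
ΣA = 15793.14 mm², ΣAX̄ = 838745.58 mm³, ΣAȲ = 1228500.00 mm³.
X̄ = 838745.58/15793.14 = 53.11 mm; Ȳ = 1228500.00/15793.14 = 77.79 mm.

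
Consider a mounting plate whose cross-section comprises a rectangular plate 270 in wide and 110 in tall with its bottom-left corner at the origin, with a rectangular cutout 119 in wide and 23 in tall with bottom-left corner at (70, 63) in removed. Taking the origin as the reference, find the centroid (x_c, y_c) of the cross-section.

plate: A = 270 × 110 = 29700.00, centroid at (135.00, 55.00).
hole: A = −(119 × 23) = -2737.00, centroid at (129.50, 74.50).
ΣA = 26963.00 in², ΣAx_c = 3655058.50 in³, ΣAy_c = 1429593.50 in³.
x_c = 3655058.50/26963.00 = 135.56 in; y_c = 1429593.50/26963.00 = 53.02 in.

x_c = 135.56 in, y_c = 53.02 in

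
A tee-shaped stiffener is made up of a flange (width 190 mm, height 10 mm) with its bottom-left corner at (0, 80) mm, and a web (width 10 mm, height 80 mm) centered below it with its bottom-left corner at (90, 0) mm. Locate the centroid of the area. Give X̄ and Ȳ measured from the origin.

web: A = 10 × 80 = 800.00, centroid at (95.00, 40.00).
flange: A = 190 × 10 = 1900.00, centroid at (95.00, 85.00).
ΣA = 2700.00 mm²
ΣAX̄ = (800.00)(95.00) + (1900.00)(95.00) = 256500.00 mm³
ΣAȲ = (800.00)(40.00) + (1900.00)(85.00) = 193500.00 mm³
X̄ = 256500.00 / 2700.00 = 95.00 mm
Ȳ = 193500.00 / 2700.00 = 71.67 mm

X̄ = 95.00 mm, Ȳ = 71.67 mm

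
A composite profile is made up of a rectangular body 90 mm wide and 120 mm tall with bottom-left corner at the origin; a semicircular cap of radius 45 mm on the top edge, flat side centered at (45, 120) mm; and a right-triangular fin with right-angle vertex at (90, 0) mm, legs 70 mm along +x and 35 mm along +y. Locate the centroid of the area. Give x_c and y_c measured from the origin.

x_c = 50.51 mm, y_c = 72.65 mm

rectangular body: A = 90 × 120 = 10800.00, centroid at (45.00, 60.00).
semicircular top: A = ½π·45² = 3180.86, centroid at (45.00, 139.10).
triangular fin: A = ½·70·35 = 1225.00, centroid at (113.33, 11.67).
ΣA = 15205.86 mm², ΣAx_c = 767972.15 mm³, ΣAy_c = 1104745.17 mm³.
x_c = 767972.15/15205.86 = 50.51 mm; y_c = 1104745.17/15205.86 = 72.65 mm.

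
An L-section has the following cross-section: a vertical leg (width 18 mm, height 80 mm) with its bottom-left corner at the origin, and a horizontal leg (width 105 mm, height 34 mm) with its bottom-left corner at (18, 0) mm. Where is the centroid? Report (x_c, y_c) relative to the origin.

x_c = 52.82 mm, y_c = 23.61 mm

vertical leg: A = 18 × 80 = 1440.00, centroid at (9.00, 40.00).
horizontal leg: A = 105 × 34 = 3570.00, centroid at (70.50, 17.00).
ΣA = 5010.00 mm²
ΣAx_c = (1440.00)(9.00) + (3570.00)(70.50) = 264645.00 mm³
ΣAy_c = (1440.00)(40.00) + (3570.00)(17.00) = 118290.00 mm³
x_c = 264645.00 / 5010.00 = 52.82 mm
y_c = 118290.00 / 5010.00 = 23.61 mm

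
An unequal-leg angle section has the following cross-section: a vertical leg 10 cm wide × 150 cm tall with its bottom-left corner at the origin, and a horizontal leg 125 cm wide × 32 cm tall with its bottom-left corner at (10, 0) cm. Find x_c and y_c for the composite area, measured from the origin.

Part | A | x̄ᵢ | ȳᵢ | A·x̄ᵢ | A·ȳᵢ
vertical leg | 1500.00 | 5.00 | 75.00 | 7500.00 | 112500.00
horizontal leg | 4000.00 | 72.50 | 16.00 | 290000.00 | 64000.00
Σ | 5500.00 |  |  | 297500.00 | 176500.00
x_c = 297500.00 / 5500.00 = 54.09 cm
y_c = 176500.00 / 5500.00 = 32.09 cm

x_c = 54.09 cm, y_c = 32.09 cm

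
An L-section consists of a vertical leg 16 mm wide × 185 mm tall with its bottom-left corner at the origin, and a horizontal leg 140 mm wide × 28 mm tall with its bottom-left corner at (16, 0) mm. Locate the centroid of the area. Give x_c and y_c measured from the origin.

x_c = 52.44 mm, y_c = 47.77 mm

vertical leg: A = 16 × 185 = 2960.00, centroid at (8.00, 92.50).
horizontal leg: A = 140 × 28 = 3920.00, centroid at (86.00, 14.00).
ΣA = 6880.00 mm², ΣAx_c = 360800.00 mm³, ΣAy_c = 328680.00 mm³.
x_c = 360800.00/6880.00 = 52.44 mm; y_c = 328680.00/6880.00 = 47.77 mm.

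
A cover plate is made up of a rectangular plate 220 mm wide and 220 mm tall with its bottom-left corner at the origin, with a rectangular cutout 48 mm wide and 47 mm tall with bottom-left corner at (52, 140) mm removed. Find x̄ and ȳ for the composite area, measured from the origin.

Part | A | x̄ᵢ | ȳᵢ | A·x̄ᵢ | A·ȳᵢ
plate | 48400.00 | 110.00 | 110.00 | 5324000.00 | 5324000.00
hole | -2256.00 | 76.00 | 163.50 | -171456.00 | -368856.00
Σ | 46144.00 |  |  | 5152544.00 | 4955144.00
x̄ = 5152544.00 / 46144.00 = 111.66 mm
ȳ = 4955144.00 / 46144.00 = 107.38 mm

x̄ = 111.66 mm, ȳ = 107.38 mm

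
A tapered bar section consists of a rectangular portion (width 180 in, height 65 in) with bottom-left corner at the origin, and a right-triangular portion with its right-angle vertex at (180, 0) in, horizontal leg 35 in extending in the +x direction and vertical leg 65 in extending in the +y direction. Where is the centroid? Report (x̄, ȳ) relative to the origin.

rectangular portion: A = 180 × 65 = 11700.00, centroid at (90.00, 32.50).
triangular portion: A = ½·35·65 = 1137.50, centroid at (191.67, 21.67).
ΣA = 12837.50 in²
ΣAx̄ = (11700.00)(90.00) + (1137.50)(191.67) = 1271020.83 in³
ΣAȳ = (11700.00)(32.50) + (1137.50)(21.67) = 404895.83 in³
x̄ = 1271020.83 / 12837.50 = 99.01 in
ȳ = 404895.83 / 12837.50 = 31.54 in

x̄ = 99.01 in, ȳ = 31.54 in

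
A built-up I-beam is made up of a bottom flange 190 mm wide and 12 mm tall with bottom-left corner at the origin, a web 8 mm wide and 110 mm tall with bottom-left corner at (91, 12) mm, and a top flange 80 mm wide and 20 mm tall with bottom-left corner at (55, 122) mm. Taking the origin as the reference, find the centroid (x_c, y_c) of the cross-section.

x_c = 95.00 mm, y_c = 59.63 mm

bottom flange: A = 190 × 12 = 2280.00, centroid at (95.00, 6.00).
web: A = 8 × 110 = 880.00, centroid at (95.00, 67.00).
top flange: A = 80 × 20 = 1600.00, centroid at (95.00, 132.00).
ΣA = 4760.00 mm²
ΣAx_c = (2280.00)(95.00) + (880.00)(95.00) + (1600.00)(95.00) = 452200.00 mm³
ΣAy_c = (2280.00)(6.00) + (880.00)(67.00) + (1600.00)(132.00) = 283840.00 mm³
x_c = 452200.00 / 4760.00 = 95.00 mm
y_c = 283840.00 / 4760.00 = 59.63 mm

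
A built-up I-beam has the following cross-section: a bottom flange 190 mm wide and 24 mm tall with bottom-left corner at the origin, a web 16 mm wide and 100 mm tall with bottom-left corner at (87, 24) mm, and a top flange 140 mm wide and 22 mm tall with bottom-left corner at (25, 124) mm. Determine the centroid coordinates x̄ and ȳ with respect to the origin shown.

bottom flange: A = 190 × 24 = 4560.00, centroid at (95.00, 12.00).
web: A = 16 × 100 = 1600.00, centroid at (95.00, 74.00).
top flange: A = 140 × 22 = 3080.00, centroid at (95.00, 135.00).
ΣA = 9240.00 mm²
ΣAx̄ = (4560.00)(95.00) + (1600.00)(95.00) + (3080.00)(95.00) = 877800.00 mm³
ΣAȳ = (4560.00)(12.00) + (1600.00)(74.00) + (3080.00)(135.00) = 588920.00 mm³
x̄ = 877800.00 / 9240.00 = 95.00 mm
ȳ = 588920.00 / 9240.00 = 63.74 mm

x̄ = 95.00 mm, ȳ = 63.74 mm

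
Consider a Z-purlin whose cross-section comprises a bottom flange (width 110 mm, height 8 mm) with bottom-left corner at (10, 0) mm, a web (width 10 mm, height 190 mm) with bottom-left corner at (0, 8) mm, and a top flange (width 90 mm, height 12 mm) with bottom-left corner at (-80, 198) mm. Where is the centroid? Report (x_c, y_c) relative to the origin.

x_c = 7.49 mm, y_c = 108.69 mm

Part | A | x̄ᵢ | ȳᵢ | A·x̄ᵢ | A·ȳᵢ
bottom flange | 880.00 | 65.00 | 4.00 | 57200.00 | 3520.00
web | 1900.00 | 5.00 | 103.00 | 9500.00 | 195700.00
top flange | 1080.00 | -35.00 | 204.00 | -37800.00 | 220320.00
Σ | 3860.00 |  |  | 28900.00 | 419540.00
x_c = 28900.00 / 3860.00 = 7.49 mm
y_c = 419540.00 / 3860.00 = 108.69 mm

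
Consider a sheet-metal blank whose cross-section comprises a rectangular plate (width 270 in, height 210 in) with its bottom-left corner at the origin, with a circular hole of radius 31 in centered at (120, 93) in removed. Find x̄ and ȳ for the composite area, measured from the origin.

x̄ = 135.84 in, ȳ = 105.67 in

Part | A | x̄ᵢ | ȳᵢ | A·x̄ᵢ | A·ȳᵢ
plate | 56700.00 | 135.00 | 105.00 | 7654500.00 | 5953500.00
hole | -3019.07 | 120.00 | 93.00 | -362288.46 | -280773.56
Σ | 53680.93 |  |  | 7292211.54 | 5672726.44
x̄ = 7292211.54 / 53680.93 = 135.84 in
ȳ = 5672726.44 / 53680.93 = 105.67 in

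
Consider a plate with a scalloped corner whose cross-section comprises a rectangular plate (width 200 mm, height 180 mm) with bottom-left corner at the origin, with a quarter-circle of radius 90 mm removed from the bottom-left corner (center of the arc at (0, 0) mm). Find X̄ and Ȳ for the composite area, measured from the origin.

X̄ = 113.27 mm, Ȳ = 101.12 mm

plate: A = 200 × 180 = 36000.00, centroid at (100.00, 90.00).
removed quarter-circle: A = −¼π·90² = -6361.73, centroid at (38.20, 38.20).
ΣA = 29638.27 mm², ΣAX̄ = 3357000.00 mm³, ΣAȲ = 2997000.00 mm³.
X̄ = 3357000.00/29638.27 = 113.27 mm; Ȳ = 2997000.00/29638.27 = 101.12 mm.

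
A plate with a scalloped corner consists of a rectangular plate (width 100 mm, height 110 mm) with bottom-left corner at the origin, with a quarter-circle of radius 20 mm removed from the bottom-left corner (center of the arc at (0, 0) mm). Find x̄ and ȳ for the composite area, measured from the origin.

x̄ = 51.22 mm, ȳ = 56.37 mm

Part | A | x̄ᵢ | ȳᵢ | A·x̄ᵢ | A·ȳᵢ
plate | 11000.00 | 50.00 | 55.00 | 550000.00 | 605000.00
removed quarter-circle | -314.16 | 8.49 | 8.49 | -2666.67 | -2666.67
Σ | 10685.84 |  |  | 547333.33 | 602333.33
x̄ = 547333.33 / 10685.84 = 51.22 mm
ȳ = 602333.33 / 10685.84 = 56.37 mm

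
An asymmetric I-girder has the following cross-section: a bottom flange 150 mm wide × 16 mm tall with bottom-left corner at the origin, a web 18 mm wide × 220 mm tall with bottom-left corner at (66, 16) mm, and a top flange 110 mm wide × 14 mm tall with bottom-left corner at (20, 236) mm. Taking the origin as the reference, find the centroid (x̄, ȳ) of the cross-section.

x̄ = 75.00 mm, ȳ = 112.96 mm

Part | A | x̄ᵢ | ȳᵢ | A·x̄ᵢ | A·ȳᵢ
bottom flange | 2400.00 | 75.00 | 8.00 | 180000.00 | 19200.00
web | 3960.00 | 75.00 | 126.00 | 297000.00 | 498960.00
top flange | 1540.00 | 75.00 | 243.00 | 115500.00 | 374220.00
Σ | 7900.00 |  |  | 592500.00 | 892380.00
x̄ = 592500.00 / 7900.00 = 75.00 mm
ȳ = 892380.00 / 7900.00 = 112.96 mm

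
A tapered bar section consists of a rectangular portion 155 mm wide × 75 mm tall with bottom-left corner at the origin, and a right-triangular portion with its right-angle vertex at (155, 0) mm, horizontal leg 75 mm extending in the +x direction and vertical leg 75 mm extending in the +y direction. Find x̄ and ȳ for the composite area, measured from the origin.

x̄ = 97.47 mm, ȳ = 35.06 mm

rectangular portion: A = 155 × 75 = 11625.00, centroid at (77.50, 37.50).
triangular portion: A = ½·75·75 = 2812.50, centroid at (180.00, 25.00).
ΣA = 14437.50 mm², ΣAx̄ = 1407187.50 mm³, ΣAȳ = 506250.00 mm³.
x̄ = 1407187.50/14437.50 = 97.47 mm; ȳ = 506250.00/14437.50 = 35.06 mm.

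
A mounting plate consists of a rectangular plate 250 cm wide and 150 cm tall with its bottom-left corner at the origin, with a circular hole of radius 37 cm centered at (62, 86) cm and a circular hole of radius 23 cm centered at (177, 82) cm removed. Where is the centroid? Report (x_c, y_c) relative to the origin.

x_c = 130.85 cm, y_c = 73.13 cm

Part | A | x̄ᵢ | ȳᵢ | A·x̄ᵢ | A·ȳᵢ
plate | 37500.00 | 125.00 | 75.00 | 4687500.00 | 2812500.00
hole 1 | -4300.84 | 62.00 | 86.00 | -266652.10 | -369872.27
hole 2 | -1661.90 | 177.00 | 82.00 | -294156.74 | -136276.01
Σ | 31537.26 |  |  | 4126691.15 | 2306351.72
x_c = 4126691.15 / 31537.26 = 130.85 cm
y_c = 2306351.72 / 31537.26 = 73.13 cm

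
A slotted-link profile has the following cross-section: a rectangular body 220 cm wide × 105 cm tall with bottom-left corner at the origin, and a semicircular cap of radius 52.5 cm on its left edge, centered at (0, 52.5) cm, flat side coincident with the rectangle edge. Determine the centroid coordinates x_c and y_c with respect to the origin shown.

rectangular body: A = 220 × 105 = 23100.00, centroid at (110.00, 52.50).
semicircular end: A = ½π·52.5² = 4329.51, centroid at (-22.28, 52.50).
ΣA = 27429.51 cm², ΣAx_c = 2444531.25 cm³, ΣAy_c = 1440049.14 cm³.
x_c = 2444531.25/27429.51 = 89.12 cm; y_c = 1440049.14/27429.51 = 52.50 cm.

x_c = 89.12 cm, y_c = 52.50 cm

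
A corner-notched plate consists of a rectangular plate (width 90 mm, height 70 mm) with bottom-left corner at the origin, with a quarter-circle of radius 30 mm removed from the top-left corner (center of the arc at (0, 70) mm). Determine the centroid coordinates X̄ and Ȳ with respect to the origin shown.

plate: A = 90 × 70 = 6300.00, centroid at (45.00, 35.00).
removed quarter-circle: A = −¼π·30² = -706.86, centroid at (12.73, 57.27).
ΣA = 5593.14 mm², ΣAX̄ = 274500.00 mm³, ΣAȲ = 180019.92 mm³.
X̄ = 274500.00/5593.14 = 49.08 mm; Ȳ = 180019.92/5593.14 = 32.19 mm.

X̄ = 49.08 mm, Ȳ = 32.19 mm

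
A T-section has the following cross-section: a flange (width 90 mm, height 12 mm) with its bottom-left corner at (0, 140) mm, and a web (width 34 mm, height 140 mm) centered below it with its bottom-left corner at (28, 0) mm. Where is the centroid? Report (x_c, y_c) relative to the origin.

x_c = 45.00 mm, y_c = 84.05 mm

Part | A | x̄ᵢ | ȳᵢ | A·x̄ᵢ | A·ȳᵢ
web | 4760.00 | 45.00 | 70.00 | 214200.00 | 333200.00
flange | 1080.00 | 45.00 | 146.00 | 48600.00 | 157680.00
Σ | 5840.00 |  |  | 262800.00 | 490880.00
x_c = 262800.00 / 5840.00 = 45.00 mm
y_c = 490880.00 / 5840.00 = 84.05 mm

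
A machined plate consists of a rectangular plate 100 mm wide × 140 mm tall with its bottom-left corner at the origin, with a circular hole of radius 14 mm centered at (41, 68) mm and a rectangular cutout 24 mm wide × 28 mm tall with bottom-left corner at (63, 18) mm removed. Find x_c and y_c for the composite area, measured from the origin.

plate: A = 100 × 140 = 14000.00, centroid at (50.00, 70.00).
hole 1: A = −π·14² = -615.75, centroid at (41.00, 68.00).
hole 2: A = −(24 × 28) = -672.00, centroid at (75.00, 32.00).
ΣA = 12712.25 mm², ΣAx_c = 624354.16 mm³, ΣAy_c = 916624.85 mm³.
x_c = 624354.16/12712.25 = 49.11 mm; y_c = 916624.85/12712.25 = 72.11 mm.

x_c = 49.11 mm, y_c = 72.11 mm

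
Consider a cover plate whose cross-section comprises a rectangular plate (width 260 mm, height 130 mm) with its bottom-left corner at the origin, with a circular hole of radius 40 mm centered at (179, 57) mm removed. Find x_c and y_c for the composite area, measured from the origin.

plate: A = 260 × 130 = 33800.00, centroid at (130.00, 65.00).
hole: A = −π·40² = -5026.55, centroid at (179.00, 57.00).
ΣA = 28773.45 mm²
ΣAx_c = (33800.00)(130.00) + (-5026.55)(179.00) = 3494247.86 mm³
ΣAy_c = (33800.00)(65.00) + (-5026.55)(57.00) = 1910486.75 mm³
x_c = 3494247.86 / 28773.45 = 121.44 mm
y_c = 1910486.75 / 28773.45 = 66.40 mm

x_c = 121.44 mm, y_c = 66.40 mm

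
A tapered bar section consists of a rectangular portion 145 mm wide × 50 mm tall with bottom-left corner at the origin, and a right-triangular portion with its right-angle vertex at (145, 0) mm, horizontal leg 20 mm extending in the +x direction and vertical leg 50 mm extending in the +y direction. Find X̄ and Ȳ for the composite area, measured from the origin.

X̄ = 77.61 mm, Ȳ = 24.46 mm

Part | A | x̄ᵢ | ȳᵢ | A·x̄ᵢ | A·ȳᵢ
rectangular portion | 7250.00 | 72.50 | 25.00 | 525625.00 | 181250.00
triangular portion | 500.00 | 151.67 | 16.67 | 75833.33 | 8333.33
Σ | 7750.00 |  |  | 601458.33 | 189583.33
X̄ = 601458.33 / 7750.00 = 77.61 mm
Ȳ = 189583.33 / 7750.00 = 24.46 mm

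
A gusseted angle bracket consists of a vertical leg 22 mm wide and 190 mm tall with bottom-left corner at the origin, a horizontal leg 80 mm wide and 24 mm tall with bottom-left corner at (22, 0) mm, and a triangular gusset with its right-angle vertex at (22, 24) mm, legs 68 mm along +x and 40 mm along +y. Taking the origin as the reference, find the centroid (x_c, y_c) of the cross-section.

x_c = 30.26 mm, y_c = 63.13 mm

vertical leg: A = 22 × 190 = 4180.00, centroid at (11.00, 95.00).
horizontal leg: A = 80 × 24 = 1920.00, centroid at (62.00, 12.00).
gusset: A = ½·68·40 = 1360.00, centroid at (44.67, 37.33).
ΣA = 7460.00 mm², ΣAx_c = 225766.67 mm³, ΣAy_c = 470913.33 mm³.
x_c = 225766.67/7460.00 = 30.26 mm; y_c = 470913.33/7460.00 = 63.13 mm.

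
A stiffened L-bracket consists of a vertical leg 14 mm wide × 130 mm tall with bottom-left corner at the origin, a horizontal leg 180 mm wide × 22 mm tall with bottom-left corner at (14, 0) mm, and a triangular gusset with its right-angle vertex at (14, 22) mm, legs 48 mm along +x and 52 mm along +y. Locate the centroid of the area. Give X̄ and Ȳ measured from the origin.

Part | A | x̄ᵢ | ȳᵢ | A·x̄ᵢ | A·ȳᵢ
vertical leg | 1820.00 | 7.00 | 65.00 | 12740.00 | 118300.00
horizontal leg | 3960.00 | 104.00 | 11.00 | 411840.00 | 43560.00
gusset | 1248.00 | 30.00 | 39.33 | 37440.00 | 49088.00
Σ | 7028.00 |  |  | 462020.00 | 210948.00
X̄ = 462020.00 / 7028.00 = 65.74 mm
Ȳ = 210948.00 / 7028.00 = 30.02 mm

X̄ = 65.74 mm, Ȳ = 30.02 mm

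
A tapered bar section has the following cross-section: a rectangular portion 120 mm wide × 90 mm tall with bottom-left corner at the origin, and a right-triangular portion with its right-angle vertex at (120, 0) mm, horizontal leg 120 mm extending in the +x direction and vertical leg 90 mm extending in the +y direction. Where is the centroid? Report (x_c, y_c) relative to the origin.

rectangular portion: A = 120 × 90 = 10800.00, centroid at (60.00, 45.00).
triangular portion: A = ½·120·90 = 5400.00, centroid at (160.00, 30.00).
ΣA = 16200.00 mm², ΣAx_c = 1512000.00 mm³, ΣAy_c = 648000.00 mm³.
x_c = 1512000.00/16200.00 = 93.33 mm; y_c = 648000.00/16200.00 = 40.00 mm.

x_c = 93.33 mm, y_c = 40.00 mm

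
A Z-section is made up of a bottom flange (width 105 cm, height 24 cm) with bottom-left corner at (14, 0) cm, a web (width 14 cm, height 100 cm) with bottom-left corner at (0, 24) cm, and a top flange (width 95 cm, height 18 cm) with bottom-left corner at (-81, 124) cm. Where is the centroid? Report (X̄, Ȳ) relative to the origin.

bottom flange: A = 105 × 24 = 2520.00, centroid at (66.50, 12.00).
web: A = 14 × 100 = 1400.00, centroid at (7.00, 74.00).
top flange: A = 95 × 18 = 1710.00, centroid at (-33.50, 133.00).
ΣA = 5630.00 cm², ΣAX̄ = 120095.00 cm³, ΣAȲ = 361270.00 cm³.
X̄ = 120095.00/5630.00 = 21.33 cm; Ȳ = 361270.00/5630.00 = 64.17 cm.

X̄ = 21.33 cm, Ȳ = 64.17 cm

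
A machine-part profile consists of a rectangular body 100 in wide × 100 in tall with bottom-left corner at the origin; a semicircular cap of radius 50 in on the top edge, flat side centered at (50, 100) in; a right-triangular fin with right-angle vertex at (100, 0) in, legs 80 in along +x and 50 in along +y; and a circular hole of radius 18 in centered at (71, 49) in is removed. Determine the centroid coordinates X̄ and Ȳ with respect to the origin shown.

X̄ = 58.85 in, Ȳ = 64.36 in

rectangular body: A = 100 × 100 = 10000.00, centroid at (50.00, 50.00).
semicircular top: A = ½π·50² = 3926.99, centroid at (50.00, 121.22).
triangular fin: A = ½·80·50 = 2000.00, centroid at (126.67, 16.67).
hole: A = −π·18² = -1017.88, centroid at (71.00, 49.00).
ΣA = 14909.11 in², ΣAX̄ = 877413.68 in³, ΣAȲ = 959489.82 in³.
X̄ = 877413.68/14909.11 = 58.85 in; Ȳ = 959489.82/14909.11 = 64.36 in.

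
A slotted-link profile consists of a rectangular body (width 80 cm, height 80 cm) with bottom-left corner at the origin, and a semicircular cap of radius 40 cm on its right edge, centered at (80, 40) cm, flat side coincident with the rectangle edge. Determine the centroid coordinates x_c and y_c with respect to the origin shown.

x_c = 56.07 cm, y_c = 40.00 cm

rectangular body: A = 80 × 80 = 6400.00, centroid at (40.00, 40.00).
semicircular end: A = ½π·40² = 2513.27, centroid at (96.98, 40.00).
ΣA = 8913.27 cm²
ΣAx_c = (6400.00)(40.00) + (2513.27)(96.98) = 499728.60 cm³
ΣAy_c = (6400.00)(40.00) + (2513.27)(40.00) = 356530.96 cm³
x_c = 499728.60 / 8913.27 = 56.07 cm
y_c = 356530.96 / 8913.27 = 40.00 cm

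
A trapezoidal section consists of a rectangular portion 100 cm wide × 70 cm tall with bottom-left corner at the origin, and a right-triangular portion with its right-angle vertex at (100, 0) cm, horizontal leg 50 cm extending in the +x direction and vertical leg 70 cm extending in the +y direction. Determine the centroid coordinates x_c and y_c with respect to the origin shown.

x_c = 63.33 cm, y_c = 32.67 cm

Part | A | x̄ᵢ | ȳᵢ | A·x̄ᵢ | A·ȳᵢ
rectangular portion | 7000.00 | 50.00 | 35.00 | 350000.00 | 245000.00
triangular portion | 1750.00 | 116.67 | 23.33 | 204166.67 | 40833.33
Σ | 8750.00 |  |  | 554166.67 | 285833.33
x_c = 554166.67 / 8750.00 = 63.33 cm
y_c = 285833.33 / 8750.00 = 32.67 cm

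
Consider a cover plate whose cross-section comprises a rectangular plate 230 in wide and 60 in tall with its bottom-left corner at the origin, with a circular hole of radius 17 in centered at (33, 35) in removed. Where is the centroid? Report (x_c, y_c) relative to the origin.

x_c = 120.77 in, y_c = 29.65 in

plate: A = 230 × 60 = 13800.00, centroid at (115.00, 30.00).
hole: A = −π·17² = -907.92, centroid at (33.00, 35.00).
ΣA = 12892.08 in²
ΣAx_c = (13800.00)(115.00) + (-907.92)(33.00) = 1557038.63 in³
ΣAy_c = (13800.00)(30.00) + (-907.92)(35.00) = 382222.79 in³
x_c = 1557038.63 / 12892.08 = 120.77 in
y_c = 382222.79 / 12892.08 = 29.65 in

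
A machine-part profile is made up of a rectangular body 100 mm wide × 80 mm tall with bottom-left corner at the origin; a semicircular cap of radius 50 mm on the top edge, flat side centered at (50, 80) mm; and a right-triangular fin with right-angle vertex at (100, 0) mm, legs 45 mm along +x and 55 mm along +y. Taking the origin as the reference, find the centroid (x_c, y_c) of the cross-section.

x_c = 56.11 mm, y_c = 56.23 mm

rectangular body: A = 100 × 80 = 8000.00, centroid at (50.00, 40.00).
semicircular top: A = ½π·50² = 3926.99, centroid at (50.00, 101.22).
triangular fin: A = ½·45·55 = 1237.50, centroid at (115.00, 18.33).
ΣA = 13164.49 mm²
ΣAx_c = (8000.00)(50.00) + (3926.99)(50.00) + (1237.50)(115.00) = 738662.04 mm³
ΣAy_c = (8000.00)(40.00) + (3926.99)(101.22) + (1237.50)(18.33) = 740180.10 mm³
x_c = 738662.04 / 13164.49 = 56.11 mm
y_c = 740180.10 / 13164.49 = 56.23 mm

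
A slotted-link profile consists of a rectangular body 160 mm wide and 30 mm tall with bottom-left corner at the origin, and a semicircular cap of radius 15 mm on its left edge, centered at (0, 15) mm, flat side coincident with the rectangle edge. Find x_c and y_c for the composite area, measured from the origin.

rectangular body: A = 160 × 30 = 4800.00, centroid at (80.00, 15.00).
semicircular end: A = ½π·15² = 353.43, centroid at (-6.37, 15.00).
ΣA = 5153.43 mm²
ΣAx_c = (4800.00)(80.00) + (353.43)(-6.37) = 381750.00 mm³
ΣAy_c = (4800.00)(15.00) + (353.43)(15.00) = 77301.44 mm³
x_c = 381750.00 / 5153.43 = 74.08 mm
y_c = 77301.44 / 5153.43 = 15.00 mm

x_c = 74.08 mm, y_c = 15.00 mm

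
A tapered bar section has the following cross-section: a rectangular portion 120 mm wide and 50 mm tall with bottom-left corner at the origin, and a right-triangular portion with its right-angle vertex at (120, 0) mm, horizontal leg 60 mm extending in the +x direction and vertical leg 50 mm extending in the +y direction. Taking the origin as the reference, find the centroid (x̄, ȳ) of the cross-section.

x̄ = 76.00 mm, ȳ = 23.33 mm

Part | A | x̄ᵢ | ȳᵢ | A·x̄ᵢ | A·ȳᵢ
rectangular portion | 6000.00 | 60.00 | 25.00 | 360000.00 | 150000.00
triangular portion | 1500.00 | 140.00 | 16.67 | 210000.00 | 25000.00
Σ | 7500.00 |  |  | 570000.00 | 175000.00
x̄ = 570000.00 / 7500.00 = 76.00 mm
ȳ = 175000.00 / 7500.00 = 23.33 mm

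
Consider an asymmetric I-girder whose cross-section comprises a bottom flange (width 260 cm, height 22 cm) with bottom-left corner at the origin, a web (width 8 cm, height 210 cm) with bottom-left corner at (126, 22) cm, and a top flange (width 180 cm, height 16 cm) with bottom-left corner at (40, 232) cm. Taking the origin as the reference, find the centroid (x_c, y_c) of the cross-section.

x_c = 130.00 cm, y_c = 94.11 cm

bottom flange: A = 260 × 22 = 5720.00, centroid at (130.00, 11.00).
web: A = 8 × 210 = 1680.00, centroid at (130.00, 127.00).
top flange: A = 180 × 16 = 2880.00, centroid at (130.00, 240.00).
ΣA = 10280.00 cm²
ΣAx_c = (5720.00)(130.00) + (1680.00)(130.00) + (2880.00)(130.00) = 1336400.00 cm³
ΣAy_c = (5720.00)(11.00) + (1680.00)(127.00) + (2880.00)(240.00) = 967480.00 cm³
x_c = 1336400.00 / 10280.00 = 130.00 cm
y_c = 967480.00 / 10280.00 = 94.11 cm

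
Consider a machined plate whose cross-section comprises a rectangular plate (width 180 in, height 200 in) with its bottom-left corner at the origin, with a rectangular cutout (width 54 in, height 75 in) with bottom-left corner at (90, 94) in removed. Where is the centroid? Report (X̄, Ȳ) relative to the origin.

plate: A = 180 × 200 = 36000.00, centroid at (90.00, 100.00).
hole: A = −(54 × 75) = -4050.00, centroid at (117.00, 131.50).
ΣA = 31950.00 in²
ΣAX̄ = (36000.00)(90.00) + (-4050.00)(117.00) = 2766150.00 in³
ΣAȲ = (36000.00)(100.00) + (-4050.00)(131.50) = 3067425.00 in³
X̄ = 2766150.00 / 31950.00 = 86.58 in
Ȳ = 3067425.00 / 31950.00 = 96.01 in

X̄ = 86.58 in, Ȳ = 96.01 in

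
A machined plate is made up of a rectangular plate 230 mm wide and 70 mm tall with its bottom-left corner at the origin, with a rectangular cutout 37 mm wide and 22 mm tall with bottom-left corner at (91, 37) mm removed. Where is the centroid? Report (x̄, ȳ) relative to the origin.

x̄ = 115.29 mm, ȳ = 34.31 mm

plate: A = 230 × 70 = 16100.00, centroid at (115.00, 35.00).
hole: A = −(37 × 22) = -814.00, centroid at (109.50, 48.00).
ΣA = 15286.00 mm², ΣAx̄ = 1762367.00 mm³, ΣAȳ = 524428.00 mm³.
x̄ = 1762367.00/15286.00 = 115.29 mm; ȳ = 524428.00/15286.00 = 34.31 mm.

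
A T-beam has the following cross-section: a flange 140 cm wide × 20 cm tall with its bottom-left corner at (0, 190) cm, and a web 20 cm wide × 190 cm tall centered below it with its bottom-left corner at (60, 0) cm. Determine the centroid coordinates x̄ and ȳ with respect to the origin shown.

Part | A | x̄ᵢ | ȳᵢ | A·x̄ᵢ | A·ȳᵢ
web | 3800.00 | 70.00 | 95.00 | 266000.00 | 361000.00
flange | 2800.00 | 70.00 | 200.00 | 196000.00 | 560000.00
Σ | 6600.00 |  |  | 462000.00 | 921000.00
x̄ = 462000.00 / 6600.00 = 70.00 cm
ȳ = 921000.00 / 6600.00 = 139.55 cm

x̄ = 70.00 cm, ȳ = 139.55 cm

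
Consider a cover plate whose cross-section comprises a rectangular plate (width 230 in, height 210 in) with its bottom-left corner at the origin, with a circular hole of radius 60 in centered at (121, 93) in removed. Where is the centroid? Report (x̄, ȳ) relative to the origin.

plate: A = 230 × 210 = 48300.00, centroid at (115.00, 105.00).
hole: A = −π·60² = -11309.73, centroid at (121.00, 93.00).
ΣA = 36990.27 in²
ΣAx̄ = (48300.00)(115.00) + (-11309.73)(121.00) = 4186022.24 in³
ΣAȳ = (48300.00)(105.00) + (-11309.73)(93.00) = 4019694.78 in³
x̄ = 4186022.24 / 36990.27 = 113.17 in
ȳ = 4019694.78 / 36990.27 = 108.67 in

x̄ = 113.17 in, ȳ = 108.67 in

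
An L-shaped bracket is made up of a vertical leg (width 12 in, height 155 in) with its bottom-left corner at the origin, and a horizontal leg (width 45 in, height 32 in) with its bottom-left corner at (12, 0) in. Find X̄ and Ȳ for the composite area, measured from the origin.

X̄ = 18.44 in, Ȳ = 50.66 in

vertical leg: A = 12 × 155 = 1860.00, centroid at (6.00, 77.50).
horizontal leg: A = 45 × 32 = 1440.00, centroid at (34.50, 16.00).
ΣA = 3300.00 in²
ΣAX̄ = (1860.00)(6.00) + (1440.00)(34.50) = 60840.00 in³
ΣAȲ = (1860.00)(77.50) + (1440.00)(16.00) = 167190.00 in³
X̄ = 60840.00 / 3300.00 = 18.44 in
Ȳ = 167190.00 / 3300.00 = 50.66 in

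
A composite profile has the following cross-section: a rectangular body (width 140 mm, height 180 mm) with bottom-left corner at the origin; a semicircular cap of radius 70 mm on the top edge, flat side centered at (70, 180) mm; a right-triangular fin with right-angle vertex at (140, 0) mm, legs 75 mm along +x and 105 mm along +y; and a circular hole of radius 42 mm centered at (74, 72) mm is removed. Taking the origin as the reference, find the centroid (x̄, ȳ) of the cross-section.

rectangular body: A = 140 × 180 = 25200.00, centroid at (70.00, 90.00).
semicircular top: A = ½π·70² = 7696.90, centroid at (70.00, 209.71).
triangular fin: A = ½·75·105 = 3937.50, centroid at (165.00, 35.00).
hole: A = −π·42² = -5541.77, centroid at (74.00, 72.00).
ΣA = 31292.63 mm²
ΣAx̄ = (25200.00)(70.00) + (7696.90)(70.00) + (3937.50)(165.00) + (-5541.77)(74.00) = 2542379.70 mm³
ΣAȳ = (25200.00)(90.00) + (7696.90)(209.71) + (3937.50)(35.00) + (-5541.77)(72.00) = 3620914.13 mm³
x̄ = 2542379.70 / 31292.63 = 81.25 mm
ȳ = 3620914.13 / 31292.63 = 115.71 mm

x̄ = 81.25 mm, ȳ = 115.71 mm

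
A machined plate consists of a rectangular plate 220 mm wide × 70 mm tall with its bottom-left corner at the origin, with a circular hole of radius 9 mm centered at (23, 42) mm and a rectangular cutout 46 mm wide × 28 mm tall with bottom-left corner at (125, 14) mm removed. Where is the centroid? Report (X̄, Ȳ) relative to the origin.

X̄ = 108.07 mm, Ȳ = 35.52 mm

plate: A = 220 × 70 = 15400.00, centroid at (110.00, 35.00).
hole 1: A = −π·9² = -254.47, centroid at (23.00, 42.00).
hole 2: A = −(46 × 28) = -1288.00, centroid at (148.00, 28.00).
ΣA = 13857.53 mm²
ΣAX̄ = (15400.00)(110.00) + (-254.47)(23.00) + (-1288.00)(148.00) = 1497523.21 mm³
ΣAȲ = (15400.00)(35.00) + (-254.47)(42.00) + (-1288.00)(28.00) = 492248.30 mm³
X̄ = 1497523.21 / 13857.53 = 108.07 mm
Ȳ = 492248.30 / 13857.53 = 35.52 mm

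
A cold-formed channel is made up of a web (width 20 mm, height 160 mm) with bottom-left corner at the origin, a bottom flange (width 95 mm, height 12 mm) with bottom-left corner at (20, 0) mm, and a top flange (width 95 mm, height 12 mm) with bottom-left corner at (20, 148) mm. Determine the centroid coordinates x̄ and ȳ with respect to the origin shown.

x̄ = 33.92 mm, ȳ = 80.00 mm

web: A = 20 × 160 = 3200.00, centroid at (10.00, 80.00).
bottom flange: A = 95 × 12 = 1140.00, centroid at (67.50, 6.00).
top flange: A = 95 × 12 = 1140.00, centroid at (67.50, 154.00).
ΣA = 5480.00 mm²
ΣAx̄ = (3200.00)(10.00) + (1140.00)(67.50) + (1140.00)(67.50) = 185900.00 mm³
ΣAȳ = (3200.00)(80.00) + (1140.00)(6.00) + (1140.00)(154.00) = 438400.00 mm³
x̄ = 185900.00 / 5480.00 = 33.92 mm
ȳ = 438400.00 / 5480.00 = 80.00 mm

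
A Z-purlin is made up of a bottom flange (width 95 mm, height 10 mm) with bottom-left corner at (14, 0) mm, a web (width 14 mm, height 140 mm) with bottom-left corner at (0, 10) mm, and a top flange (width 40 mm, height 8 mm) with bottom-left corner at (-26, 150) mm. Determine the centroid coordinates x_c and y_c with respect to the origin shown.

x_c = 21.74 mm, y_c = 65.27 mm

bottom flange: A = 95 × 10 = 950.00, centroid at (61.50, 5.00).
web: A = 14 × 140 = 1960.00, centroid at (7.00, 80.00).
top flange: A = 40 × 8 = 320.00, centroid at (-6.00, 154.00).
ΣA = 3230.00 mm², ΣAx_c = 70225.00 mm³, ΣAy_c = 210830.00 mm³.
x_c = 70225.00/3230.00 = 21.74 mm; y_c = 210830.00/3230.00 = 65.27 mm.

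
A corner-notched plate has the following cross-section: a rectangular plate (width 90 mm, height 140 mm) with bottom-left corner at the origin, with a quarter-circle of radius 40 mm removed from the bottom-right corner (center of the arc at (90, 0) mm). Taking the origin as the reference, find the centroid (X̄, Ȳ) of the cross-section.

plate: A = 90 × 140 = 12600.00, centroid at (45.00, 70.00).
removed quarter-circle: A = −¼π·40² = -1256.64, centroid at (73.02, 16.98).
ΣA = 11343.36 mm², ΣAX̄ = 475236.00 mm³, ΣAȲ = 860666.67 mm³.
X̄ = 475236.00/11343.36 = 41.90 mm; Ȳ = 860666.67/11343.36 = 75.87 mm.

X̄ = 41.90 mm, Ȳ = 75.87 mm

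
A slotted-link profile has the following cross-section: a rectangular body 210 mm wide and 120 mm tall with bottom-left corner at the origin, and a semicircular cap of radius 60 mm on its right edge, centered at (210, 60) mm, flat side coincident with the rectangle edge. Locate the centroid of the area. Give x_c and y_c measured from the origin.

x_c = 128.91 mm, y_c = 60.00 mm

rectangular body: A = 210 × 120 = 25200.00, centroid at (105.00, 60.00).
semicircular end: A = ½π·60² = 5654.87, centroid at (235.46, 60.00).
ΣA = 30854.87 mm², ΣAx_c = 3977522.02 mm³, ΣAy_c = 1851292.01 mm³.
x_c = 3977522.02/30854.87 = 128.91 mm; y_c = 1851292.01/30854.87 = 60.00 mm.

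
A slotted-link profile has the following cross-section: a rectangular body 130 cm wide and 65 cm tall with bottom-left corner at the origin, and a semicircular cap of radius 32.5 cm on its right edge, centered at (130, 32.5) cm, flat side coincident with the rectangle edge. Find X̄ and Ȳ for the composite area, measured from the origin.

X̄ = 77.93 cm, Ȳ = 32.50 cm

Part | A | x̄ᵢ | ȳᵢ | A·x̄ᵢ | A·ȳᵢ
rectangular body | 8450.00 | 65.00 | 32.50 | 549250.00 | 274625.00
semicircular end | 1659.15 | 143.79 | 32.50 | 238575.39 | 53922.49
Σ | 10109.15 |  |  | 787825.39 | 328547.49
X̄ = 787825.39 / 10109.15 = 77.93 cm
Ȳ = 328547.49 / 10109.15 = 32.50 cm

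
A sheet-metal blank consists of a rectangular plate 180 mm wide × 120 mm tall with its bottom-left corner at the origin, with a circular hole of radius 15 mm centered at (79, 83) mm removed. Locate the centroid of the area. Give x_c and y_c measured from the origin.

x_c = 90.37 mm, y_c = 59.22 mm

plate: A = 180 × 120 = 21600.00, centroid at (90.00, 60.00).
hole: A = −π·15² = -706.86, centroid at (79.00, 83.00).
ΣA = 20893.14 mm²
ΣAx_c = (21600.00)(90.00) + (-706.86)(79.00) = 1888158.19 mm³
ΣAy_c = (21600.00)(60.00) + (-706.86)(83.00) = 1237330.76 mm³
x_c = 1888158.19 / 20893.14 = 90.37 mm
y_c = 1237330.76 / 20893.14 = 59.22 mm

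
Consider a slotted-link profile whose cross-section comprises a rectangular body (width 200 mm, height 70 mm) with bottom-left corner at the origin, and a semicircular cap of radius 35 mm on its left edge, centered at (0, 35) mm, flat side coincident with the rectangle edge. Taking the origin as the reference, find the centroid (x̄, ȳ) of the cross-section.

x̄ = 86.12 mm, ȳ = 35.00 mm

Part | A | x̄ᵢ | ȳᵢ | A·x̄ᵢ | A·ȳᵢ
rectangular body | 14000.00 | 100.00 | 35.00 | 1400000.00 | 490000.00
semicircular end | 1924.23 | -14.85 | 35.00 | -28583.33 | 67347.89
Σ | 15924.23 |  |  | 1371416.67 | 557347.89
x̄ = 1371416.67 / 15924.23 = 86.12 mm
ȳ = 557347.89 / 15924.23 = 35.00 mm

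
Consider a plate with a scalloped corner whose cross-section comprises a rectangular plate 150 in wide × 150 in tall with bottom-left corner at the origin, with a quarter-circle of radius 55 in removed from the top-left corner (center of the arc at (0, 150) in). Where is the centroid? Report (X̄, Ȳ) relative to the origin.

plate: A = 150 × 150 = 22500.00, centroid at (75.00, 75.00).
removed quarter-circle: A = −¼π·55² = -2375.83, centroid at (23.34, 126.66).
ΣA = 20124.17 in², ΣAX̄ = 1632041.67 in³, ΣAȲ = 1386583.92 in³.
X̄ = 1632041.67/20124.17 = 81.10 in; Ȳ = 1386583.92/20124.17 = 68.90 in.

X̄ = 81.10 in, Ȳ = 68.90 in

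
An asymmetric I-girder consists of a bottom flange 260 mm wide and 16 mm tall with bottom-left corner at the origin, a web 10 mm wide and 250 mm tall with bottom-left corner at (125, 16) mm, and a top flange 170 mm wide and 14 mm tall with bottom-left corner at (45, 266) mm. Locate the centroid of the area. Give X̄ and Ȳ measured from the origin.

bottom flange: A = 260 × 16 = 4160.00, centroid at (130.00, 8.00).
web: A = 10 × 250 = 2500.00, centroid at (130.00, 141.00).
top flange: A = 170 × 14 = 2380.00, centroid at (130.00, 273.00).
ΣA = 9040.00 mm², ΣAX̄ = 1175200.00 mm³, ΣAȲ = 1035520.00 mm³.
X̄ = 1175200.00/9040.00 = 130.00 mm; Ȳ = 1035520.00/9040.00 = 114.55 mm.

X̄ = 130.00 mm, Ȳ = 114.55 mm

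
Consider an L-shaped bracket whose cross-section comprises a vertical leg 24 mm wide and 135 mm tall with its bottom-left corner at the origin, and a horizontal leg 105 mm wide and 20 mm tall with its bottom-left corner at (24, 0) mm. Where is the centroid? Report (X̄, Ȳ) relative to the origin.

Part | A | x̄ᵢ | ȳᵢ | A·x̄ᵢ | A·ȳᵢ
vertical leg | 3240.00 | 12.00 | 67.50 | 38880.00 | 218700.00
horizontal leg | 2100.00 | 76.50 | 10.00 | 160650.00 | 21000.00
Σ | 5340.00 |  |  | 199530.00 | 239700.00
X̄ = 199530.00 / 5340.00 = 37.37 mm
Ȳ = 239700.00 / 5340.00 = 44.89 mm

X̄ = 37.37 mm, Ȳ = 44.89 mm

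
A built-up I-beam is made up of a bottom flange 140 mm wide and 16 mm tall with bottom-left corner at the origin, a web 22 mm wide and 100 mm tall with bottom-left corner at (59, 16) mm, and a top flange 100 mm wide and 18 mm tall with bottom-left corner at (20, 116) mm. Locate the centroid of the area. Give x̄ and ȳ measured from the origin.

x̄ = 70.00 mm, ȳ = 62.20 mm

bottom flange: A = 140 × 16 = 2240.00, centroid at (70.00, 8.00).
web: A = 22 × 100 = 2200.00, centroid at (70.00, 66.00).
top flange: A = 100 × 18 = 1800.00, centroid at (70.00, 125.00).
ΣA = 6240.00 mm²
ΣAx̄ = (2240.00)(70.00) + (2200.00)(70.00) + (1800.00)(70.00) = 436800.00 mm³
ΣAȳ = (2240.00)(8.00) + (2200.00)(66.00) + (1800.00)(125.00) = 388120.00 mm³
x̄ = 436800.00 / 6240.00 = 70.00 mm
ȳ = 388120.00 / 6240.00 = 62.20 mm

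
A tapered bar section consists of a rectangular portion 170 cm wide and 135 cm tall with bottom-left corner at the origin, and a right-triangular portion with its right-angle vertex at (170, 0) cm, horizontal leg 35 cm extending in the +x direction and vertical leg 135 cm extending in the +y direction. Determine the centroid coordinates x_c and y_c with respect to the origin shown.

x_c = 94.02 cm, y_c = 65.40 cm

rectangular portion: A = 170 × 135 = 22950.00, centroid at (85.00, 67.50).
triangular portion: A = ½·35·135 = 2362.50, centroid at (181.67, 45.00).
ΣA = 25312.50 cm²
ΣAx_c = (22950.00)(85.00) + (2362.50)(181.67) = 2379937.50 cm³
ΣAy_c = (22950.00)(67.50) + (2362.50)(45.00) = 1655437.50 cm³
x_c = 2379937.50 / 25312.50 = 94.02 cm
y_c = 1655437.50 / 25312.50 = 65.40 cm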